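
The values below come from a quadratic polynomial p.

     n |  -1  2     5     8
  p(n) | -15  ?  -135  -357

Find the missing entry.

-21

On equispaced nodes a degree-2 polynomial has vanishing third forward difference, so
  - p(-1) + 3·p(2) - 3·p(5) + p(8) = 0.
Substituting the known values and solving for p(2):
  3·p(2) = -63
  p(2) = -21.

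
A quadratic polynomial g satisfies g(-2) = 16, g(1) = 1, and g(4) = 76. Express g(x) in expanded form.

g(x) = 5x^2 - 4

Write g(x) = ax^2 + bx + c. Substituting each data point gives a linear system:
  4a - 2b + c = 16
  a + b + c = 1
  16a + 4b + c = 76
Solving the system yields a = 5, b = 0, c = -4.
So g(x) = 5x^2 - 4.
Check: g(1) = 1. ✓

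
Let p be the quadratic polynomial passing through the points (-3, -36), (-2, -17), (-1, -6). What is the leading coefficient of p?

Write p(u) = au^2 + bu + c. Substituting each data point gives a linear system:
  9a - 3b + c = -36
  4a - 2b + c = -17
  a - b + c = -6
Solving the system yields a = -4, b = -1, c = -3.
So p(u) = -4u^2 - u - 3.
The leading coefficient is -4.

-4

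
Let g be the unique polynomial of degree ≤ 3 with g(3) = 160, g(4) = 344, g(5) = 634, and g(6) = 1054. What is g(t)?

Write g(t) = at^3 + bt^2 + ct + d. Substituting each data point gives a linear system:
  27a + 9b + 3c + d = 160
  64a + 16b + 4c + d = 344
  125a + 25b + 5c + d = 634
  216a + 36b + 6c + d = 1054
Solving the system yields a = 4, b = 5, c = 1, d = 4.
So g(t) = 4t³ + 5t² + t + 4.
Check: g(4) = 344. ✓

g(t) = 4t^3 + 5t^2 + t + 4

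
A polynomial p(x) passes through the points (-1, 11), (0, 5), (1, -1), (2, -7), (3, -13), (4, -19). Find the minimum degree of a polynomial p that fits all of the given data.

1

Forward differences of the values at x = -1, 0, 1, 2, 3, 4:
  p  : 11  5  -1  -7  -13  -19
  Δ  : -6  -6  -6  -6  -6
  Δ^2: 0  0  0  0
  Δ^3: 0  0  0
  Δ^4: 0  0
  Δ^5: 0
The first differences are constant (-6) and nonzero, while all higher differences vanish, so the minimal degree is 1.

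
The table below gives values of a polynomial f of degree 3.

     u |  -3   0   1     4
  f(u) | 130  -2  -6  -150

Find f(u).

f(u) = -3u^3 + 4u^2 - 5u - 2

Using the Lagrange interpolation formula with nodes -3, 0, 1, 4:
  L_0(u) = u(u - 1)(u - 4) / -84
  L_1(u) = (u + 3)(u - 1)(u - 4) / 12
  L_2(u) = (u + 3)u(u - 4) / -12
  L_3(u) = (u + 3)u(u - 1) / 84
Then f(u) = 130·L_0(u) - 2·L_1(u) - 6·L_2(u) - 150·L_3(u).
Expanding and collecting terms gives f(u) = -3u^3 + 4u^2 - 5u - 2.
Check: f(4) = -150. ✓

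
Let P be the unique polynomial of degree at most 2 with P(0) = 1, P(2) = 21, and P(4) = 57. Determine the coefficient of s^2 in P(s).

2

Write P(s) = as^2 + bs + c. Substituting each data point gives a linear system:
  c = 1
  4a + 2b + c = 21
  16a + 4b + c = 57
Solving the system yields a = 2, b = 6, c = 1.
So P(s) = 2s^2 + 6s + 1.
The leading coefficient is 2.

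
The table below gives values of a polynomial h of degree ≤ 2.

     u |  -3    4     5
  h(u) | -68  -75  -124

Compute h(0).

Using the Lagrange interpolation formula with nodes -3, 4, 5:
  L_0(u) = (u - 4)(u - 5) / 56
  L_1(u) = (u + 3)(u - 5) / -7
  L_2(u) = (u + 3)(u - 4) / 8
Then h(u) = -68·L_0(u) - 75·L_1(u) - 124·L_2(u).
Expanding and collecting terms gives h(u) = -6u² + 5u + 1.
Evaluating at u = 0: h(0) = 1.

1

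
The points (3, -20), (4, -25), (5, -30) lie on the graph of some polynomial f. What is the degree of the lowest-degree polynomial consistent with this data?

1

Forward differences of the values at u = 3, 4, 5:
  f  : -20  -25  -30
  Δ  : -5  -5
  Δ^2: 0
The first differences are constant (-5) and nonzero, while all higher differences vanish, so the minimal degree is 1.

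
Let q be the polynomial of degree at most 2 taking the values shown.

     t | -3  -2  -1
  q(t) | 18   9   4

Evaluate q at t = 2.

Forward differences of the values at t = -3, -2, -1:
  q  : 18  9  4
  Δ  : -9  -5
  Δ^2: 4
The second differences are constant, confirming degree 2.
Interpolating (Newton forward form) and evaluating at t = 2 gives q(2) = 13.

13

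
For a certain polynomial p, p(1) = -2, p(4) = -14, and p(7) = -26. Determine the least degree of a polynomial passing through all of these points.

1

Forward differences of the values at n = 1, 4, 7:
  p  : -2  -14  -26
  Δ  : -12  -12
  Δ^2: 0
The first differences are constant (-12) and nonzero, while all higher differences vanish, so the minimal degree is 1.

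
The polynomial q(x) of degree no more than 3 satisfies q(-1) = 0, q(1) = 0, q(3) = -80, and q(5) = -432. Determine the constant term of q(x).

-2

Write q(x) = ax^3 + bx^2 + cx + d. Substituting each data point gives a linear system:
  -a + b - c + d = 0
  a + b + c + d = 0
  27a + 9b + 3c + d = -80
  125a + 25b + 5c + d = -432
Solving the system yields a = -4, b = 2, c = 4, d = -2.
So q(x) = -4x^3 + 2x^2 + 4x - 2.
The constant term is -2.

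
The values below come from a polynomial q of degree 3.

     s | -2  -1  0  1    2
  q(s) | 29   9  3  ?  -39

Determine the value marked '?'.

The 4 known points determine the degree-3 polynomial uniquely.
Write q(s) = as^3 + bs^2 + cs + d. Substituting each data point gives a linear system:
  -8a + 4b - 2c + d = 29
  -a + b - c + d = 9
  d = 3
  8a + 4b + 2c + d = -39
Solving the system yields a = -3, b = -2, c = -5, d = 3.
So q(s) = -3s^3 - 2s^2 - 5s + 3.
Then q(1) = -7.

-7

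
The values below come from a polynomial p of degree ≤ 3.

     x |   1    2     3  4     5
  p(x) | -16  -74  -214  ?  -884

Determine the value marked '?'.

-472

The 4 known points determine the degree-3 polynomial uniquely.
Write p(x) = ax^3 + bx^2 + cx + d. Substituting each data point gives a linear system:
  a + b + c + d = -16
  8a + 4b + 2c + d = -74
  27a + 9b + 3c + d = -214
  125a + 25b + 5c + d = -884
Solving the system yields a = -6, b = -5, c = -1, d = -4.
So p(x) = -6x³ - 5x² - x - 4.
Then p(4) = -472.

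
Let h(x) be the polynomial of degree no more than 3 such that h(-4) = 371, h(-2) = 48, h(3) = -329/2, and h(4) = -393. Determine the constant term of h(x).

5

Write h(x) = ax^3 + bx^2 + cx + d. Substituting each data point gives a linear system:
  -64a + 16b - 4c + d = 371
  -8a + 4b - 2c + d = 48
  27a + 9b + 3c + d = -329/2
  64a + 16b + 4c + d = -393
Solving the system yields a = -6, b = -1, c = 1/2, d = 5.
So h(x) = -6x^3 - x^2 + (1/2)x + 5.
The constant term is 5.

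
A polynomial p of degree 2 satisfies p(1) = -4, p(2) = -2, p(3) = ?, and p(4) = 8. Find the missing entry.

On equispaced nodes a degree-2 polynomial has vanishing third forward difference, so
  - p(1) + 3·p(2) - 3·p(3) + p(4) = 0.
Substituting the known values and solving for p(3):
  -3·p(3) = -6
  p(3) = 2.

2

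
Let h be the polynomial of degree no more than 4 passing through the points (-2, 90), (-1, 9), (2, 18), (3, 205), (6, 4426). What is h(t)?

Write h(t) = at^4 + bt^3 + ct^2 + dt + e. Substituting each data point gives a linear system:
  16a - 8b + 4c - 2d + e = 90
  a - b + c - d + e = 9
  16a + 8b + 4c + 2d + e = 18
  81a + 27b + 9c + 3d + e = 205
  1296a + 216b + 36c + 6d + e = 4426
Solving the system yields a = 4, b = -3, c = -2, d = -6, e = -2.
So h(t) = 4t^4 - 3t^3 - 2t^2 - 6t - 2.
Check: h(3) = 205. ✓

h(t) = 4t^4 - 3t^3 - 2t^2 - 6t - 2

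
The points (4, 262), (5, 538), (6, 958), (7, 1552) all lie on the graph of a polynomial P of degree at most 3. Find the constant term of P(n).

Write P(n) = an^3 + bn^2 + cn + d. Substituting each data point gives a linear system:
  64a + 16b + 4c + d = 262
  125a + 25b + 5c + d = 538
  216a + 36b + 6c + d = 958
  343a + 49b + 7c + d = 1552
Solving the system yields a = 5, b = -3, c = -2, d = -2.
So P(n) = 5n^3 - 3n^2 - 2n - 2.
The constant term is -2.

-2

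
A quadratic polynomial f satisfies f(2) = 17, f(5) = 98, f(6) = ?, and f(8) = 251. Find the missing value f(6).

The 3 known points determine the degree-2 polynomial uniquely.
Write f(x) = ax^2 + bx + c. Substituting each data point gives a linear system:
  4a + 2b + c = 17
  25a + 5b + c = 98
  64a + 8b + c = 251
Solving the system yields a = 4, b = -1, c = 3.
So f(x) = 4x^2 - x + 3.
Then f(6) = 141.

141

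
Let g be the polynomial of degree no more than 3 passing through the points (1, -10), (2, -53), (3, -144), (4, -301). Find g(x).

Write g(x) = ax^3 + bx^2 + cx + d. Substituting each data point gives a linear system:
  a + b + c + d = -10
  8a + 4b + 2c + d = -53
  27a + 9b + 3c + d = -144
  64a + 16b + 4c + d = -301
Solving the system yields a = -3, b = -6, c = -4, d = 3.
So g(x) = -3x^3 - 6x^2 - 4x + 3.
Check: g(3) = -144. ✓

g(x) = -3x^3 - 6x^2 - 4x + 3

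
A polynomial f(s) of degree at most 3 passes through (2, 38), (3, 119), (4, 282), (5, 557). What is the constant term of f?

Write f(s) = as^3 + bs^2 + cs + d. Substituting each data point gives a linear system:
  8a + 4b + 2c + d = 38
  27a + 9b + 3c + d = 119
  64a + 16b + 4c + d = 282
  125a + 25b + 5c + d = 557
Solving the system yields a = 5, b = -4, c = 6, d = 2.
So f(s) = 5s³ - 4s² + 6s + 2.
The constant term is 2.

2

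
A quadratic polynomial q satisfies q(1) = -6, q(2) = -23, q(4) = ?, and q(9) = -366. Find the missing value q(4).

The 3 known points determine the degree-2 polynomial uniquely.
Write q(n) = an^2 + bn + c. Substituting each data point gives a linear system:
  a + b + c = -6
  4a + 2b + c = -23
  81a + 9b + c = -366
Solving the system yields a = -4, b = -5, c = 3.
So q(n) = -4n^2 - 5n + 3.
Then q(4) = -81.

-81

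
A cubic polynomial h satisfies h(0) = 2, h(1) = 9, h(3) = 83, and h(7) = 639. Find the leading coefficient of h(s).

1

Write h(s) = as^3 + bs^2 + cs + d. Substituting each data point gives a linear system:
  d = 2
  a + b + c + d = 9
  27a + 9b + 3c + d = 83
  343a + 49b + 7c + d = 639
Solving the system yields a = 1, b = 6, c = 0, d = 2.
So h(s) = s^3 + 6s^2 + 2.
The leading coefficient is 1.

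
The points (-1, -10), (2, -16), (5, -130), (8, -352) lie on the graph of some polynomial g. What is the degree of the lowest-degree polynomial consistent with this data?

2

Forward differences of the values at n = -1, 2, 5, 8:
  g  : -10  -16  -130  -352
  Δ  : -6  -114  -222
  Δ^2: -108  -108
  Δ^3: 0
The second differences are constant (-108) and nonzero, while all higher differences vanish, so the minimal degree is 2.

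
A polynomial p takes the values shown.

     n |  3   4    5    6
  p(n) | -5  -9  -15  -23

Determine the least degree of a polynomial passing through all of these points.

2

Forward differences of the values at n = 3, 4, 5, 6:
  p  : -5  -9  -15  -23
  Δ  : -4  -6  -8
  Δ^2: -2  -2
  Δ^3: 0
The second differences are constant (-2) and nonzero, while all higher differences vanish, so the minimal degree is 2.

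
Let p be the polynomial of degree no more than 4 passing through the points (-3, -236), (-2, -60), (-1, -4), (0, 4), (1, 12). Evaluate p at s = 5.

Forward differences of the values at s = -3, -2, -1, 0, 1:
  p  : -236  -60  -4  4  12
  Δ  : 176  56  8  8
  Δ^2: -120  -48  0
  Δ^3: 72  48
  Δ^4: -24
The fourth differences are constant, confirming degree 4.
Interpolating (Newton forward form) and evaluating at s = 5 gives p(5) = 164.

164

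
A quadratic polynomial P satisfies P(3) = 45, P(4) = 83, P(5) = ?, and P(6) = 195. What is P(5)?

133

On equispaced nodes a degree-2 polynomial has vanishing third forward difference, so
  - P(3) + 3·P(4) - 3·P(5) + P(6) = 0.
Substituting the known values and solving for P(5):
  -3·P(5) = -399
  P(5) = 133.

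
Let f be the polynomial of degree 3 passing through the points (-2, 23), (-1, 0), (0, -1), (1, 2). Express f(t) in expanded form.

Write f(t) = at^3 + bt^2 + ct + d. Substituting each data point gives a linear system:
  -8a + 4b - 2c + d = 23
  -a + b - c + d = 0
  d = -1
  a + b + c + d = 2
Solving the system yields a = -3, b = 2, c = 4, d = -1.
So f(t) = -3t³ + 2t² + 4t - 1.
Check: f(0) = -1. ✓

f(t) = -3t^3 + 2t^2 + 4t - 1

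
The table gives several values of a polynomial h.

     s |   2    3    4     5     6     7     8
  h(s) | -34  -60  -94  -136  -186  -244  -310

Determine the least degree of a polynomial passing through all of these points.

Forward differences of the values at s = 2, 3, 4, 5, 6, 7, 8:
  h  : -34  -60  -94  -136  -186  -244  -310
  Δ  : -26  -34  -42  -50  -58  -66
  Δ^2: -8  -8  -8  -8  -8
  Δ^3: 0  0  0  0
  Δ^4: 0  0  0
  Δ^5: 0  0
  Δ^6: 0
The second differences are constant (-8) and nonzero, while all higher differences vanish, so the minimal degree is 2.

2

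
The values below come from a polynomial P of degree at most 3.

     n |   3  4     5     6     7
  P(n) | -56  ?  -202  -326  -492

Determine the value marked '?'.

-114

The 4 known points determine the degree-3 polynomial uniquely.
Write P(n) = an^3 + bn^2 + cn + d. Substituting each data point gives a linear system:
  27a + 9b + 3c + d = -56
  125a + 25b + 5c + d = -202
  216a + 36b + 6c + d = -326
  343a + 49b + 7c + d = -492
Solving the system yields a = -1, b = -3, c = 0, d = -2.
So P(n) = -n^3 - 3n^2 - 2.
Then P(4) = -114.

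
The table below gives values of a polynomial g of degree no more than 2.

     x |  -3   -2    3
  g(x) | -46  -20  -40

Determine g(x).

Using the Lagrange interpolation formula with nodes -3, -2, 3:
  L_0(x) = (x + 2)(x - 3) / 6
  L_1(x) = (x + 3)(x - 3) / -5
  L_2(x) = (x + 3)(x + 2) / 30
Then g(x) = -46·L_0(x) - 20·L_1(x) - 40·L_2(x).
Expanding and collecting terms gives g(x) = -5x^2 + x + 2.
Check: g(3) = -40. ✓

g(x) = -5x^2 + x + 2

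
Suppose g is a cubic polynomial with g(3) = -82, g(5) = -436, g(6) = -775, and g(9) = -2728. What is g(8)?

Using the Lagrange interpolation formula with nodes 3, 5, 6, 9:
  L_0(x) = (x - 5)(x - 6)(x - 9) / -36
  L_1(x) = (x - 3)(x - 6)(x - 9) / 8
  L_2(x) = (x - 3)(x - 5)(x - 9) / -9
  L_3(x) = (x - 3)(x - 5)(x - 6) / 72
Then g(x) = -82·L_0(x) - 436·L_1(x) - 775·L_2(x) - 2728·L_3(x).
Expanding and collecting terms gives g(x) = -4x^3 + 2x^2 + 3x - 1.
Evaluating at x = 8: g(8) = -1897.

-1897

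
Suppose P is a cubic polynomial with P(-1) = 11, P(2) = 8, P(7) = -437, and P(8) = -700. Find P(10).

-1496

Write P(t) = at^3 + bt^2 + ct + d. Substituting each data point gives a linear system:
  -a + b - c + d = 11
  8a + 4b + 2c + d = 8
  343a + 49b + 7c + d = -437
  512a + 64b + 8c + d = -700
Solving the system yields a = -2, b = 5, c = 0, d = 4.
So P(t) = -2t^3 + 5t^2 + 4.
Then P(10) = -1496.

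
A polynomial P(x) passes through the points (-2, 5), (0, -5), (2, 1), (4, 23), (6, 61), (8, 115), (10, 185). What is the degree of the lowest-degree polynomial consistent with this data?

2

Forward differences of the values at x = -2, 0, 2, 4, 6, 8, 10:
  P  : 5  -5  1  23  61  115  185
  Δ  : -10  6  22  38  54  70
  Δ^2: 16  16  16  16  16
  Δ^3: 0  0  0  0
  Δ^4: 0  0  0
  Δ^5: 0  0
  Δ^6: 0
The second differences are constant (16) and nonzero, while all higher differences vanish, so the minimal degree is 2.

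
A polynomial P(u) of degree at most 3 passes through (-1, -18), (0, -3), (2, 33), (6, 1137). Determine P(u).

P(u) = 6u^3 - 5u^2 + 4u - 3

Using the Lagrange interpolation formula with nodes -1, 0, 2, 6:
  L_0(u) = u(u - 2)(u - 6) / -21
  L_1(u) = (u + 1)(u - 2)(u - 6) / 12
  L_2(u) = (u + 1)u(u - 6) / -24
  L_3(u) = (u + 1)u(u - 2) / 168
Then P(u) = -18·L_0(u) - 3·L_1(u) + 33·L_2(u) + 1137·L_3(u).
Expanding and collecting terms gives P(u) = 6u^3 - 5u^2 + 4u - 3.
Check: P(6) = 1137. ✓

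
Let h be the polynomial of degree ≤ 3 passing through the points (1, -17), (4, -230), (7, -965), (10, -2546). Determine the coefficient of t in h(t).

-4

Write h(t) = at^3 + bt^2 + ct + d. Substituting each data point gives a linear system:
  a + b + c + d = -17
  64a + 16b + 4c + d = -230
  343a + 49b + 7c + d = -965
  1000a + 100b + 10c + d = -2546
Solving the system yields a = -2, b = -5, c = -4, d = -6.
So h(t) = -2t^3 - 5t^2 - 4t - 6.
The coefficient of t is -4.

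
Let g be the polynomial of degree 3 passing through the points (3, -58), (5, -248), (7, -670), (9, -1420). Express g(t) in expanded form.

Write g(t) = at^3 + bt^2 + ct + d. Substituting each data point gives a linear system:
  27a + 9b + 3c + d = -58
  125a + 25b + 5c + d = -248
  343a + 49b + 7c + d = -670
  729a + 81b + 9c + d = -1420
Solving the system yields a = -2, b = 1, c = -5, d = 2.
So g(t) = -2t^3 + t^2 - 5t + 2.
Check: g(5) = -248. ✓

g(t) = -2t^3 + t^2 - 5t + 2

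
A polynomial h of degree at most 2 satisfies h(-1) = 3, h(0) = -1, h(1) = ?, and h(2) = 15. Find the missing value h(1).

3

The 3 known points determine the degree-2 polynomial uniquely.
Write h(s) = as^2 + bs + c. Substituting each data point gives a linear system:
  a - b + c = 3
  c = -1
  4a + 2b + c = 15
Solving the system yields a = 4, b = 0, c = -1.
So h(s) = 4s^2 - 1.
Then h(1) = 3.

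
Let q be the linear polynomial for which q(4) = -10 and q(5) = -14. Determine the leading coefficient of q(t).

-4

Write q(t) = at + b. Substituting each data point gives a linear system:
  4a + b = -10
  5a + b = -14
Solving the system yields a = -4, b = 6.
So q(t) = -4t + 6.
The leading coefficient is -4.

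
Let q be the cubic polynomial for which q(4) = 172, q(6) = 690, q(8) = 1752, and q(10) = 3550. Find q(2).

6

Write q(x) = ax^3 + bx^2 + cx + d. Substituting each data point gives a linear system:
  64a + 16b + 4c + d = 172
  216a + 36b + 6c + d = 690
  512a + 64b + 8c + d = 1752
  1000a + 100b + 10c + d = 3550
Solving the system yields a = 4, b = -4, c = -5, d = 0.
So q(x) = 4x^3 - 4x^2 - 5x.
Then q(2) = 6.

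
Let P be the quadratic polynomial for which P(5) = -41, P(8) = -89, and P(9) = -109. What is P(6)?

Using the Lagrange interpolation formula with nodes 5, 8, 9:
  L_0(s) = (s - 8)(s - 9) / 12
  L_1(s) = (s - 5)(s - 9) / -3
  L_2(s) = (s - 5)(s - 8) / 4
Then P(s) = -41·L_0(s) - 89·L_1(s) - 109·L_2(s).
Expanding and collecting terms gives P(s) = -s² - 3s - 1.
Evaluating at s = 6: P(6) = -55.

-55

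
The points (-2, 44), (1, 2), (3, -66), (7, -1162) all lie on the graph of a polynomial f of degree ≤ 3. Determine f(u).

f(u) = -4u^3 + 4u^2 + 2u

Write f(u) = au^3 + bu^2 + cu + d. Substituting each data point gives a linear system:
  -8a + 4b - 2c + d = 44
  a + b + c + d = 2
  27a + 9b + 3c + d = -66
  343a + 49b + 7c + d = -1162
Solving the system yields a = -4, b = 4, c = 2, d = 0.
So f(u) = -4u^3 + 4u^2 + 2u.
Check: f(1) = 2. ✓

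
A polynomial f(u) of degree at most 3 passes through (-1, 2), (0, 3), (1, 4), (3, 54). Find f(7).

682

Write f(u) = au^3 + bu^2 + cu + d. Substituting each data point gives a linear system:
  -a + b - c + d = 2
  d = 3
  a + b + c + d = 4
  27a + 9b + 3c + d = 54
Solving the system yields a = 2, b = 0, c = -1, d = 3.
So f(u) = 2u³ - u + 3.
Then f(7) = 682.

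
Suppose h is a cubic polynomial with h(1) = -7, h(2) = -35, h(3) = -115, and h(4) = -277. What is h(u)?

Using the Lagrange interpolation formula with nodes 1, 2, 3, 4:
  L_0(u) = (u - 2)(u - 3)(u - 4) / -6
  L_1(u) = (u - 1)(u - 3)(u - 4) / 2
  L_2(u) = (u - 1)(u - 2)(u - 4) / -2
  L_3(u) = (u - 1)(u - 2)(u - 3) / 6
Then h(u) = -7·L_0(u) - 35·L_1(u) - 115·L_2(u) - 277·L_3(u).
Expanding and collecting terms gives h(u) = -5u^3 + 4u^2 - 5u - 1.
Check: h(4) = -277. ✓

h(u) = -5u^3 + 4u^2 - 5u - 1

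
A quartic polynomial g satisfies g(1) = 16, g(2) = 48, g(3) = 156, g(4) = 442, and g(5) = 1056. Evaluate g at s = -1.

Using the Lagrange interpolation formula with nodes 1, 2, 3, 4, 5:
  L_0(s) = (s - 2)(s - 3)(s - 4)(s - 5) / 24
  L_1(s) = (s - 1)(s - 3)(s - 4)(s - 5) / -6
  L_2(s) = (s - 1)(s - 2)(s - 4)(s - 5) / 4
  L_3(s) = (s - 1)(s - 2)(s - 3)(s - 5) / -6
  L_4(s) = (s - 1)(s - 2)(s - 3)(s - 4) / 24
Then g(s) = 16·L_0(s) + 48·L_1(s) + 156·L_2(s) + 442·L_3(s) + 1056·L_4(s).
Expanding and collecting terms gives g(s) = 2s^4 - 3s^3 + 6s^2 + 5s + 6.
Evaluating at s = -1: g(-1) = 12.

12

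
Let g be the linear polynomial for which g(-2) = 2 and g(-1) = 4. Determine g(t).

g(t) = 2t + 6

Using the Lagrange interpolation formula with nodes -2, -1:
  L_0(t) = (t + 1) / -1
  L_1(t) = (t + 2) / 1
Then g(t) = 2·L_0(t) + 4·L_1(t).
Expanding and collecting terms gives g(t) = 2t + 6.
Check: g(-1) = 4. ✓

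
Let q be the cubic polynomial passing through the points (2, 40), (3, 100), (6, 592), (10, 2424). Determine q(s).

q(s) = 2s^3 + 4s^2 + 2s + 4

Write q(s) = as^3 + bs^2 + cs + d. Substituting each data point gives a linear system:
  8a + 4b + 2c + d = 40
  27a + 9b + 3c + d = 100
  216a + 36b + 6c + d = 592
  1000a + 100b + 10c + d = 2424
Solving the system yields a = 2, b = 4, c = 2, d = 4.
So q(s) = 2s^3 + 4s^2 + 2s + 4.
Check: q(10) = 2424. ✓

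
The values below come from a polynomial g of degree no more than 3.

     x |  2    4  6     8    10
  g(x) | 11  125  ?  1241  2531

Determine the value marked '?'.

On equispaced nodes a degree-3 polynomial has vanishing fourth forward difference, so
  g(2) - 4·g(4) + 6·g(6) - 4·g(8) + g(10) = 0.
Substituting the known values and solving for g(6):
  6·g(6) = 2922
  g(6) = 487.

487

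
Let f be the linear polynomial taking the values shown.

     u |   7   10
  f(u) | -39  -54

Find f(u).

Write f(u) = au + b. Substituting each data point gives a linear system:
  7a + b = -39
  10a + b = -54
Solving the system yields a = -5, b = -4.
So f(u) = -5u - 4.
Check: f(7) = -39. ✓

f(u) = -5u - 4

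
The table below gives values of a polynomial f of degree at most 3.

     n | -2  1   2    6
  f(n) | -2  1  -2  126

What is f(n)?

Write f(n) = an^3 + bn^2 + cn + d. Substituting each data point gives a linear system:
  -8a + 4b - 2c + d = -2
  a + b + c + d = 1
  8a + 4b + 2c + d = -2
  216a + 36b + 6c + d = 126
Solving the system yields a = 1, b = -2, c = -4, d = 6.
So f(n) = n^3 - 2n^2 - 4n + 6.
Check: f(1) = 1. ✓

f(n) = n^3 - 2n^2 - 4n + 6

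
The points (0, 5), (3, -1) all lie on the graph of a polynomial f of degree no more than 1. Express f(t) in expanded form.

f(t) = -2t + 5

Write f(t) = at + b. Substituting each data point gives a linear system:
  b = 5
  3a + b = -1
Solving the system yields a = -2, b = 5.
So f(t) = -2t + 5.
Check: f(0) = 5. ✓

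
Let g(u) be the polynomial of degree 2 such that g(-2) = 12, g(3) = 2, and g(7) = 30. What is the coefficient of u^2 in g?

1

Write g(u) = au^2 + bu + c. Substituting each data point gives a linear system:
  4a - 2b + c = 12
  9a + 3b + c = 2
  49a + 7b + c = 30
Solving the system yields a = 1, b = -3, c = 2.
So g(u) = u^2 - 3u + 2.
The leading coefficient is 1.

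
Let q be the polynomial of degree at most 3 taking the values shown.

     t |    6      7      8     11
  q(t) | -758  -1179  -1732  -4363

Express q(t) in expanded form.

q(t) = -3t^3 - 3t^2 - t + 4

Write q(t) = at^3 + bt^2 + ct + d. Substituting each data point gives a linear system:
  216a + 36b + 6c + d = -758
  343a + 49b + 7c + d = -1179
  512a + 64b + 8c + d = -1732
  1331a + 121b + 11c + d = -4363
Solving the system yields a = -3, b = -3, c = -1, d = 4.
So q(t) = -3t³ - 3t² - t + 4.
Check: q(7) = -1179. ✓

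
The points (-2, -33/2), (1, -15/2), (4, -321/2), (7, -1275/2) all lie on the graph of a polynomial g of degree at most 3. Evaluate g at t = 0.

-1/2

Write g(t) = at^3 + bt^2 + ct + d. Substituting each data point gives a linear system:
  -8a + 4b - 2c + d = -33/2
  a + b + c + d = -15/2
  64a + 16b + 4c + d = -321/2
  343a + 49b + 7c + d = -1275/2
Solving the system yields a = -1, b = -6, c = 0, d = -1/2.
So g(t) = -t³ - 6t² - 1/2.
Then g(0) = -1/2.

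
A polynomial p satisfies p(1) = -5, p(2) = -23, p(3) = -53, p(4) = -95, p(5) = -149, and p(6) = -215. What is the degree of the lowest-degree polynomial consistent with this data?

2

Forward differences of the values at s = 1, 2, 3, 4, 5, 6:
  p  : -5  -23  -53  -95  -149  -215
  Δ  : -18  -30  -42  -54  -66
  Δ^2: -12  -12  -12  -12
  Δ^3: 0  0  0
  Δ^4: 0  0
  Δ^5: 0
The second differences are constant (-12) and nonzero, while all higher differences vanish, so the minimal degree is 2.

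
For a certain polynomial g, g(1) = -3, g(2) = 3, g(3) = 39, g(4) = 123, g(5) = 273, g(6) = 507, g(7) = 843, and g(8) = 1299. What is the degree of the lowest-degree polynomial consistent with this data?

3

Forward differences of the values at x = 1, 2, 3, 4, 5, 6, 7, 8:
  g  : -3  3  39  123  273  507  843  1299
  Δ  : 6  36  84  150  234  336  456
  Δ^2: 30  48  66  84  102  120
  Δ^3: 18  18  18  18  18
  Δ^4: 0  0  0  0
  Δ^5: 0  0  0
  Δ^6: 0  0
  Δ^7: 0
The third differences are constant (18) and nonzero, while all higher differences vanish, so the minimal degree is 3.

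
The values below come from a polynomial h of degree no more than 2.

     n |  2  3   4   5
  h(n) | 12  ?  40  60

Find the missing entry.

24

On equispaced nodes a degree-2 polynomial has vanishing third forward difference, so
  - h(2) + 3·h(3) - 3·h(4) + h(5) = 0.
Substituting the known values and solving for h(3):
  3·h(3) = 72
  h(3) = 24.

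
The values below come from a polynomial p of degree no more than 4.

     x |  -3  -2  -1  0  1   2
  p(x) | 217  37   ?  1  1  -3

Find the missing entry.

The 5 known points determine the degree-4 polynomial uniquely.
Write p(x) = ax^4 + bx^3 + cx^2 + dx + e. Substituting each data point gives a linear system:
  81a - 27b + 9c - 3d + e = 217
  16a - 8b + 4c - 2d + e = 37
  e = 1
  a + b + c + d + e = 1
  16a + 8b + 4c + 2d + e = -3
Solving the system yields a = 2, b = -4, c = -4, d = 6, e = 1.
So p(x) = 2x^4 - 4x^3 - 4x^2 + 6x + 1.
Then p(-1) = -3.

-3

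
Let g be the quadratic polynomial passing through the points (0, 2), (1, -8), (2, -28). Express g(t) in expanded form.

Write g(t) = at^2 + bt + c. Substituting each data point gives a linear system:
  c = 2
  a + b + c = -8
  4a + 2b + c = -28
Solving the system yields a = -5, b = -5, c = 2.
So g(t) = -5t^2 - 5t + 2.
Check: g(0) = 2. ✓

g(t) = -5t^2 - 5t + 2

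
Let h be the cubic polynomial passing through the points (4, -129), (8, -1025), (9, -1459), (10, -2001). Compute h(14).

Using the Lagrange interpolation formula with nodes 4, 8, 9, 10:
  L_0(n) = (n - 8)(n - 9)(n - 10) / -120
  L_1(n) = (n - 4)(n - 9)(n - 10) / 8
  L_2(n) = (n - 4)(n - 8)(n - 10) / -5
  L_3(n) = (n - 4)(n - 8)(n - 9) / 12
Then h(n) = -129·L_0(n) - 1025·L_1(n) - 1459·L_2(n) - 2001·L_3(n).
Expanding and collecting terms gives h(n) = -2n^3 - 1.
Evaluating at n = 14: h(14) = -5489.

-5489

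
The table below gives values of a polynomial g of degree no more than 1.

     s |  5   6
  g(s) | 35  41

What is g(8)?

Write g(s) = as + b. Substituting each data point gives a linear system:
  5a + b = 35
  6a + b = 41
Solving the system yields a = 6, b = 5.
So g(s) = 6s + 5.
Then g(8) = 53.

53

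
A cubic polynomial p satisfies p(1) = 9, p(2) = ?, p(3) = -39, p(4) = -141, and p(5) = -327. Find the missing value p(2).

3

The 4 known points determine the degree-3 polynomial uniquely.
Write p(u) = au^3 + bu^2 + cu + d. Substituting each data point gives a linear system:
  a + b + c + d = 9
  27a + 9b + 3c + d = -39
  64a + 16b + 4c + d = -141
  125a + 25b + 5c + d = -327
Solving the system yields a = -4, b = 6, c = 4, d = 3.
So p(u) = -4u^3 + 6u^2 + 4u + 3.
Then p(2) = 3.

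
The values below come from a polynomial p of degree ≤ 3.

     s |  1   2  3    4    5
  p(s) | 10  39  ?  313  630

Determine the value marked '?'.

128

The 4 known points determine the degree-3 polynomial uniquely.
Write p(s) = as^3 + bs^2 + cs + d. Substituting each data point gives a linear system:
  a + b + c + d = 10
  8a + 4b + 2c + d = 39
  64a + 16b + 4c + d = 313
  125a + 25b + 5c + d = 630
Solving the system yields a = 6, b = -6, c = 5, d = 5.
So p(s) = 6s^3 - 6s^2 + 5s + 5.
Then p(3) = 128.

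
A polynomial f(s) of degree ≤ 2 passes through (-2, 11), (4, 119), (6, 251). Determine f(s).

f(s) = 6s^2 + 6s - 1

Write f(s) = as^2 + bs + c. Substituting each data point gives a linear system:
  4a - 2b + c = 11
  16a + 4b + c = 119
  36a + 6b + c = 251
Solving the system yields a = 6, b = 6, c = -1.
So f(s) = 6s^2 + 6s - 1.
Check: f(4) = 119. ✓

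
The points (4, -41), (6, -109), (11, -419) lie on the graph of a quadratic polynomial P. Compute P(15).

-811

Using the Lagrange interpolation formula with nodes 4, 6, 11:
  L_0(n) = (n - 6)(n - 11) / 14
  L_1(n) = (n - 4)(n - 11) / -10
  L_2(n) = (n - 4)(n - 6) / 35
Then P(n) = -41·L_0(n) - 109·L_1(n) - 419·L_2(n).
Expanding and collecting terms gives P(n) = -4n² + 6n - 1.
Evaluating at n = 15: P(15) = -811.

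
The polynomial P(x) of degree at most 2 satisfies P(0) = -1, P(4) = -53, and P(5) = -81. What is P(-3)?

-25

Using the Lagrange interpolation formula with nodes 0, 4, 5:
  L_0(x) = (x - 4)(x - 5) / 20
  L_1(x) = x(x - 5) / -4
  L_2(x) = x(x - 4) / 5
Then P(x) = -1·L_0(x) - 53·L_1(x) - 81·L_2(x).
Expanding and collecting terms gives P(x) = -3x^2 - x - 1.
Evaluating at x = -3: P(-3) = -25.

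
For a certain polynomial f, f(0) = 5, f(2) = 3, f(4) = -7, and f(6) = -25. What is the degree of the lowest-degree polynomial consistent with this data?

Forward differences of the values at s = 0, 2, 4, 6:
  f  : 5  3  -7  -25
  Δ  : -2  -10  -18
  Δ^2: -8  -8
  Δ^3: 0
The second differences are constant (-8) and nonzero, while all higher differences vanish, so the minimal degree is 2.

2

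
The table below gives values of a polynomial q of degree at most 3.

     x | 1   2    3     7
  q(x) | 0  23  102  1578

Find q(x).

q(x) = 5x^3 - 2x^2 - 6x + 3

Using the Lagrange interpolation formula with nodes 1, 2, 3, 7:
  L_0(x) = (x - 2)(x - 3)(x - 7) / -12
  L_1(x) = (x - 1)(x - 3)(x - 7) / 5
  L_2(x) = (x - 1)(x - 2)(x - 7) / -8
  L_3(x) = (x - 1)(x - 2)(x - 3) / 120
Then q(x) = 0·L_0(x) + 23·L_1(x) + 102·L_2(x) + 1578·L_3(x).
Expanding and collecting terms gives q(x) = 5x^3 - 2x^2 - 6x + 3.
Check: q(2) = 23. ✓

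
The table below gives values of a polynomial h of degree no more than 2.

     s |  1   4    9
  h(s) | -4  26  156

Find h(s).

Using the Lagrange interpolation formula with nodes 1, 4, 9:
  L_0(s) = (s - 4)(s - 9) / 24
  L_1(s) = (s - 1)(s - 9) / -15
  L_2(s) = (s - 1)(s - 4) / 40
Then h(s) = -4·L_0(s) + 26·L_1(s) + 156·L_2(s).
Expanding and collecting terms gives h(s) = 2s^2 - 6.
Check: h(9) = 156. ✓

h(s) = 2s^2 - 6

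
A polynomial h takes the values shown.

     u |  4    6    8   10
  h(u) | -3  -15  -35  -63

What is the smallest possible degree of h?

Forward differences of the values at u = 4, 6, 8, 10:
  h  : -3  -15  -35  -63
  Δ  : -12  -20  -28
  Δ^2: -8  -8
  Δ^3: 0
The second differences are constant (-8) and nonzero, while all higher differences vanish, so the minimal degree is 2.

2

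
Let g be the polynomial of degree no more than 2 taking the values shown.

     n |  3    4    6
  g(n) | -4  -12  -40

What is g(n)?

Using the Lagrange interpolation formula with nodes 3, 4, 6:
  L_0(n) = (n - 4)(n - 6) / 3
  L_1(n) = (n - 3)(n - 6) / -2
  L_2(n) = (n - 3)(n - 4) / 6
Then g(n) = -4·L_0(n) - 12·L_1(n) - 40·L_2(n).
Expanding and collecting terms gives g(n) = -2n^2 + 6n - 4.
Check: g(4) = -12. ✓

g(n) = -2n^2 + 6n - 4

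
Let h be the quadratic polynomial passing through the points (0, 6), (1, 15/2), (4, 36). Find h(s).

Using the Lagrange interpolation formula with nodes 0, 1, 4:
  L_0(s) = (s - 1)(s - 4) / 4
  L_1(s) = s(s - 4) / -3
  L_2(s) = s(s - 1) / 12
Then h(s) = 6·L_0(s) + 15/2·L_1(s) + 36·L_2(s).
Expanding and collecting terms gives h(s) = 2s² - (1/2)s + 6.
Check: h(4) = 36. ✓

h(s) = 2s^2 - (1/2)s + 6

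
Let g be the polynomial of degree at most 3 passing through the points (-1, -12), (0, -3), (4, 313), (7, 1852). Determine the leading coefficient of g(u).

Write g(u) = au^3 + bu^2 + cu + d. Substituting each data point gives a linear system:
  -a + b - c + d = -12
  d = -3
  64a + 16b + 4c + d = 313
  343a + 49b + 7c + d = 1852
Solving the system yields a = 6, b = -4, c = -1, d = -3.
So g(u) = 6u^3 - 4u^2 - u - 3.
The leading coefficient is 6.

6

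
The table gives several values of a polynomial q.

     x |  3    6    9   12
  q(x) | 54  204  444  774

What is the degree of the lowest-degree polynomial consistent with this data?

2

Forward differences of the values at x = 3, 6, 9, 12:
  q  : 54  204  444  774
  Δ  : 150  240  330
  Δ^2: 90  90
  Δ^3: 0
The second differences are constant (90) and nonzero, while all higher differences vanish, so the minimal degree is 2.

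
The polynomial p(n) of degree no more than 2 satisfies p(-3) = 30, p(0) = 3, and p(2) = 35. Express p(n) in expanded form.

Write p(n) = an^2 + bn + c. Substituting each data point gives a linear system:
  9a - 3b + c = 30
  c = 3
  4a + 2b + c = 35
Solving the system yields a = 5, b = 6, c = 3.
So p(n) = 5n² + 6n + 3.
Check: p(0) = 3. ✓

p(n) = 5n^2 + 6n + 3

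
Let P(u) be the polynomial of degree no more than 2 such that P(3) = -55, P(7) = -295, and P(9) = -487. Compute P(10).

Using the Lagrange interpolation formula with nodes 3, 7, 9:
  L_0(u) = (u - 7)(u - 9) / 24
  L_1(u) = (u - 3)(u - 9) / -8
  L_2(u) = (u - 3)(u - 7) / 12
Then P(u) = -55·L_0(u) - 295·L_1(u) - 487·L_2(u).
Expanding and collecting terms gives P(u) = -6u^2 - 1.
Evaluating at u = 10: P(10) = -601.

-601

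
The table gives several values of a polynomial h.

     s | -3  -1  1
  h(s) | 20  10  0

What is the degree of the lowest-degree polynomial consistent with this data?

1

Forward differences of the values at s = -3, -1, 1:
  h  : 20  10  0
  Δ  : -10  -10
  Δ^2: 0
The first differences are constant (-10) and nonzero, while all higher differences vanish, so the minimal degree is 1.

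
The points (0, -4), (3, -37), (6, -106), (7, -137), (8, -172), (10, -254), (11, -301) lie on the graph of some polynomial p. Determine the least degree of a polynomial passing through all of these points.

2

Divided differences on the nodes 0, 3, 6, 7, 8, 10, 11:
  order 0: -4  -37  -106  -137  -172  -254  -301
  order 1: -11  -23  -31  -35  -41  -47
  order 2: -2  -2  -2  -2  -2
  order 3: 0  0  0  0
  order 4: 0  0  0
  order 5: 0  0
  order 6: 0
The order-2 divided differences are all -2 (nonzero) and every higher order vanishes, so the data lies on a polynomial of degree exactly 2.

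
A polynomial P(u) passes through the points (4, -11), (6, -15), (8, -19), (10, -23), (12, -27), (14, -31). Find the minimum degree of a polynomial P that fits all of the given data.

1

Forward differences of the values at u = 4, 6, 8, 10, 12, 14:
  P  : -11  -15  -19  -23  -27  -31
  Δ  : -4  -4  -4  -4  -4
  Δ^2: 0  0  0  0
  Δ^3: 0  0  0
  Δ^4: 0  0
  Δ^5: 0
The first differences are constant (-4) and nonzero, while all higher differences vanish, so the minimal degree is 1.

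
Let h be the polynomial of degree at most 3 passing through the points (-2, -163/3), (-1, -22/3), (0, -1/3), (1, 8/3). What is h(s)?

h(s) = 6s^3 - 2s^2 - s - 1/3

Write h(s) = as^3 + bs^2 + cs + d. Substituting each data point gives a linear system:
  -8a + 4b - 2c + d = -163/3
  -a + b - c + d = -22/3
  d = -1/3
  a + b + c + d = 8/3
Solving the system yields a = 6, b = -2, c = -1, d = -1/3.
So h(s) = 6s³ - 2s² - s - 1/3.
Check: h(-1) = -22/3. ✓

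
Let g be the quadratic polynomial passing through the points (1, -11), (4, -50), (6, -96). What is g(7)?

Write g(s) = as^2 + bs + c. Substituting each data point gives a linear system:
  a + b + c = -11
  16a + 4b + c = -50
  36a + 6b + c = -96
Solving the system yields a = -2, b = -3, c = -6.
So g(s) = -2s^2 - 3s - 6.
Then g(7) = -125.

-125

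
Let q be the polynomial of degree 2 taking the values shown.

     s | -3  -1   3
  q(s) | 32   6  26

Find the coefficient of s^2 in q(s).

Write q(s) = as^2 + bs + c. Substituting each data point gives a linear system:
  9a - 3b + c = 32
  a - b + c = 6
  9a + 3b + c = 26
Solving the system yields a = 3, b = -1, c = 2.
So q(s) = 3s^2 - s + 2.
The leading coefficient is 3.

3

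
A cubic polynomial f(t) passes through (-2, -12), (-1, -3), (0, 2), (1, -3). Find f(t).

f(t) = -t^3 - 5t^2 + t + 2

Write f(t) = at^3 + bt^2 + ct + d. Substituting each data point gives a linear system:
  -8a + 4b - 2c + d = -12
  -a + b - c + d = -3
  d = 2
  a + b + c + d = -3
Solving the system yields a = -1, b = -5, c = 1, d = 2.
So f(t) = -t^3 - 5t^2 + t + 2.
Check: f(-1) = -3. ✓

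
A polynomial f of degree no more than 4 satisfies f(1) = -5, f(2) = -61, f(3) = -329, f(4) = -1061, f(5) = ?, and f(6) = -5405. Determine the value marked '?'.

-2605

The 5 known points determine the degree-4 polynomial uniquely.
Write f(x) = ax^4 + bx^3 + cx^2 + dx + e. Substituting each data point gives a linear system:
  a + b + c + d + e = -5
  16a + 8b + 4c + 2d + e = -61
  81a + 27b + 9c + 3d + e = -329
  256a + 64b + 16c + 4d + e = -1061
  1296a + 216b + 36c + 6d + e = -5405
Solving the system yields a = -4, b = -2, c = 6, d = 0, e = -5.
So f(x) = -4x⁴ - 2x³ + 6x² - 5.
Then f(5) = -2605.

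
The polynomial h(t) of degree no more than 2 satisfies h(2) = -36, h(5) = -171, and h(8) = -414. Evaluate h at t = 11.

-765

Using the Lagrange interpolation formula with nodes 2, 5, 8:
  L_0(t) = (t - 5)(t - 8) / 18
  L_1(t) = (t - 2)(t - 8) / -9
  L_2(t) = (t - 2)(t - 5) / 18
Then h(t) = -36·L_0(t) - 171·L_1(t) - 414·L_2(t).
Expanding and collecting terms gives h(t) = -6t^2 - 3t - 6.
Evaluating at t = 11: h(11) = -765.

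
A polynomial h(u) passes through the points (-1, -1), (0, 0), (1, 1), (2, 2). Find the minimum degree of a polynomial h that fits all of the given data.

Divided differences on the nodes -1, 0, 1, 2:
  order 0: -1  0  1  2
  order 1: 1  1  1
  order 2: 0  0
  order 3: 0
The order-1 divided differences are all 1 (nonzero) and every higher order vanishes, so the data lies on a polynomial of degree exactly 1.

1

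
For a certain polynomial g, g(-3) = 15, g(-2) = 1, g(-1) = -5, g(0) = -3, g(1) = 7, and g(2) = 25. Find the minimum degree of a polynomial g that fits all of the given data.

2

Forward differences of the values at t = -3, -2, -1, 0, 1, 2:
  g  : 15  1  -5  -3  7  25
  Δ  : -14  -6  2  10  18
  Δ^2: 8  8  8  8
  Δ^3: 0  0  0
  Δ^4: 0  0
  Δ^5: 0
The second differences are constant (8) and nonzero, while all higher differences vanish, so the minimal degree is 2.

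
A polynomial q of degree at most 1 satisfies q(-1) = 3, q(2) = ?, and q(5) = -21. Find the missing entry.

-9

On equispaced nodes a degree-1 polynomial has vanishing second forward difference, so
  q(-1) - 2·q(2) + q(5) = 0.
Substituting the known values and solving for q(2):
  -2·q(2) = 18
  q(2) = -9.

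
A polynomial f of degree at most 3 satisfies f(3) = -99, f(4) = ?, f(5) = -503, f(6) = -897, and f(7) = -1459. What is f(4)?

-247

The 4 known points determine the degree-3 polynomial uniquely.
Write f(x) = ax^3 + bx^2 + cx + d. Substituting each data point gives a linear system:
  27a + 9b + 3c + d = -99
  125a + 25b + 5c + d = -503
  216a + 36b + 6c + d = -897
  343a + 49b + 7c + d = -1459
Solving the system yields a = -5, b = 6, c = -5, d = -3.
So f(x) = -5x^3 + 6x^2 - 5x - 3.
Then f(4) = -247.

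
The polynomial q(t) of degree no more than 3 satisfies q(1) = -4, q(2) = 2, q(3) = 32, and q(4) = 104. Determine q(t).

q(t) = 3t^3 - 6t^2 + 3t - 4

Write q(t) = at^3 + bt^2 + ct + d. Substituting each data point gives a linear system:
  a + b + c + d = -4
  8a + 4b + 2c + d = 2
  27a + 9b + 3c + d = 32
  64a + 16b + 4c + d = 104
Solving the system yields a = 3, b = -6, c = 3, d = -4.
So q(t) = 3t^3 - 6t^2 + 3t - 4.
Check: q(2) = 2. ✓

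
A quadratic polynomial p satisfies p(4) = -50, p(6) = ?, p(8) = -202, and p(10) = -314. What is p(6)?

-114

The 3 known points determine the degree-2 polynomial uniquely.
Write p(n) = an^2 + bn + c. Substituting each data point gives a linear system:
  16a + 4b + c = -50
  64a + 8b + c = -202
  100a + 10b + c = -314
Solving the system yields a = -3, b = -2, c = 6.
So p(n) = -3n² - 2n + 6.
Then p(6) = -114.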